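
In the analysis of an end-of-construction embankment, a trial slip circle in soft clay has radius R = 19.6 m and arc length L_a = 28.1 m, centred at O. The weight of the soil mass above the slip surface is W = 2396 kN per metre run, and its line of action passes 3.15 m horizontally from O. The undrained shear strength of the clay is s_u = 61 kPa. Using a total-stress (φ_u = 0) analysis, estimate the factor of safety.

Taking moments about the centre O, the resisting moment is provided by the undrained shear strength acting along the arc:
M_R = s_u·L_a·R = 61·28.10·19.6 = 33596.4 kN·m/m
M_D = W·d = 2396·3.15 = 7547.4 kN·m/m
FS = M_R / M_D = 33596.4 / 7547.4 = 4.451

FS = 4.45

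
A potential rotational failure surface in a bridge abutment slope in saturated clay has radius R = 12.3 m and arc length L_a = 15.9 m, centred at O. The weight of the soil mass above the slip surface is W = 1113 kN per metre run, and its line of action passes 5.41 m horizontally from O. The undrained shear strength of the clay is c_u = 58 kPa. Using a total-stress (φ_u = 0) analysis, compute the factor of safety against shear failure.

FS = 1.88

Taking moments about the centre O, the resisting moment is provided by the undrained shear strength acting along the arc:
M_R = c_u·L_a·R = 58·15.90·12.3 = 11343.1 kN·m/m
M_D = W·d = 1113·5.41 = 6021.3 kN·m/m
FS = M_R / M_D = 11343.1 / 6021.3 = 1.884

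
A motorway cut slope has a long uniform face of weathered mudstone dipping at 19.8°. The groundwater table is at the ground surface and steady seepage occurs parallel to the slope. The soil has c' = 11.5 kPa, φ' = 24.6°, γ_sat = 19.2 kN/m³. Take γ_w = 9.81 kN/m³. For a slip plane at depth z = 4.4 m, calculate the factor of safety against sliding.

FS = 1.05

With seepage parallel to the slope and the water table at the surface, the effective normal stress on the slip plane uses the buoyant unit weight γ' = γ_sat − γ_w while the driving shear stress uses γ_sat:
FS = [c' + γ' z cos²β tanφ'] / [γ_sat z sinβ cosβ]
γ' = 19.2 − 9.81 = 9.39 kN/m³
Numerator = 11.5 + 9.39·4.4·cos²19.8°·tan24.6° = 11.5 + 9.39·4.4·0.8853·0.4578 = 28.245 kPa
Denominator = 19.2·4.4·sin19.8°·cos19.8° = 19.2·4.4·0.3387·0.9409 = 26.925 kPa
FS = 28.245 / 26.925 = 1.049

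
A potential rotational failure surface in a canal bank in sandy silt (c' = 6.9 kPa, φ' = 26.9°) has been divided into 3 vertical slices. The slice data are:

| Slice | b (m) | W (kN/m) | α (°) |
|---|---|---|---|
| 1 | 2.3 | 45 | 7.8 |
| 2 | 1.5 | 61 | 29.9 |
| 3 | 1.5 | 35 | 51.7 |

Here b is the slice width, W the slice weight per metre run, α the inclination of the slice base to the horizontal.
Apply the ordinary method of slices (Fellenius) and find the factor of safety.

FS = 1.64

Ordinary method of slices: FS = Σ[c'·Δl_i + (W_i cosα_i)·tanφ'] / Σ W_i sinα_i, with Δl_i = b_i / cosα_i.
Slice 1: Δl = 2.3/cos7.8° = 2.321 m; N'_1 = 45·cos7.8° = 44.6; c'Δl = 16.02; W sinα = 6.1
Slice 2: Δl = 1.5/cos29.9° = 1.730 m; N'_2 = 61·cos29.9° = 52.9; c'Δl = 11.94; W sinα = 30.4
Slice 3: Δl = 1.5/cos51.7° = 2.420 m; N'_3 = 35·cos51.7° = 21.7; c'Δl = 16.70; W sinα = 27.5
Σc'Δl = 44.7 kN/m; ΣN' = 119.2 kN/m; ΣW sinα = 64.0 kN/m
Resisting = 44.7 + 119.2·tan26.9° = 44.7 + 60.5 = 105.1 kN/m
FS = 105.1 / 64.0 = 1.643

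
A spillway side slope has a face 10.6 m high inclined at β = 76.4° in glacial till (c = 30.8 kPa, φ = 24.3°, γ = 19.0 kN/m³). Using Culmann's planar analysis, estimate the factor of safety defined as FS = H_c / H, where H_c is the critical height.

H_c = (4c/γ) · sinβ cosφ / [1 − cos(β − φ)]
    = (4·30.8/19.0) · sin76.4°·cos24.3° / [1 − cos52.1°]
    = 6.484 · 0.8858 / 0.3857 = 14.89 m
FS = H_c / H = 14.89 / 10.6 = 1.405

FS = 1.40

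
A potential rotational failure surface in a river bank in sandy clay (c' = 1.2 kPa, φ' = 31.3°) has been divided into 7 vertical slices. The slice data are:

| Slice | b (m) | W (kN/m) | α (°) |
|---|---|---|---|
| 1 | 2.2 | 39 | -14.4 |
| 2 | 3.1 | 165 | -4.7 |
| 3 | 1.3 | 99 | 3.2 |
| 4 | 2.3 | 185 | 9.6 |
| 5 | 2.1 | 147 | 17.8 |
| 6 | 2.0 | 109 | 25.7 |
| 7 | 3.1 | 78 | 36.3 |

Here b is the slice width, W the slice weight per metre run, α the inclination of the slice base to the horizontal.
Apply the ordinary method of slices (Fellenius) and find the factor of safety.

FS = 3.28

Ordinary method of slices: FS = Σ[c'·Δl_i + (W_i cosα_i)·tanφ'] / Σ W_i sinα_i, with Δl_i = b_i / cosα_i.
Slice 1: Δl = 2.2/cos(-14.4°) = 2.271 m; N'_1 = 39·cos(-14.4°) = 37.8; c'Δl = 2.73; W sinα = -9.7
Slice 2: Δl = 3.1/cos(-4.7°) = 3.110 m; N'_2 = 165·cos(-4.7°) = 164.4; c'Δl = 3.73; W sinα = -13.5
Slice 3: Δl = 1.3/cos3.2° = 1.302 m; N'_3 = 99·cos3.2° = 98.8; c'Δl = 1.56; W sinα = 5.5
Slice 4: Δl = 2.3/cos9.6° = 2.333 m; N'_4 = 185·cos9.6° = 182.4; c'Δl = 2.80; W sinα = 30.9
Slice 5: Δl = 2.1/cos17.8° = 2.206 m; N'_5 = 147·cos17.8° = 140.0; c'Δl = 2.65; W sinα = 44.9
Slice 6: Δl = 2.0/cos25.7° = 2.220 m; N'_6 = 109·cos25.7° = 98.2; c'Δl = 2.66; W sinα = 47.3
Slice 7: Δl = 3.1/cos36.3° = 3.846 m; N'_7 = 78·cos36.3° = 62.9; c'Δl = 4.62; W sinα = 46.2
Σc'Δl = 20.7 kN/m; ΣN' = 784.5 kN/m; ΣW sinα = 151.5 kN/m
Resisting = 20.7 + 784.5·tan31.3° = 20.7 + 477.0 = 497.7 kN/m
FS = 497.7 / 151.5 = 3.284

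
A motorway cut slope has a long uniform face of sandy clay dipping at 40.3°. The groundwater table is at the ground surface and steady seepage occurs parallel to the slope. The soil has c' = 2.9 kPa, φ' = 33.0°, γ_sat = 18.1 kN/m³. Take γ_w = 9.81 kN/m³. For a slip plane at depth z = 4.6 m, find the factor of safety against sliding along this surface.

With seepage parallel to the slope and the water table at the surface, the effective normal stress on the slip plane uses the buoyant unit weight γ' = γ_sat − γ_w while the driving shear stress uses γ_sat:
FS = [c' + γ' z cos²β tanφ'] / [γ_sat z sinβ cosβ]
γ' = 18.1 − 9.81 = 8.29 kN/m³
Numerator = 2.9 + 8.29·4.6·cos²40.3°·tan33.0° = 2.9 + 8.29·4.6·0.5817·0.6494 = 17.305 kPa
Denominator = 18.1·4.6·sin40.3°·cos40.3° = 18.1·4.6·0.6468·0.7627 = 41.071 kPa
FS = 17.305 / 41.071 = 0.421

FS = 0.42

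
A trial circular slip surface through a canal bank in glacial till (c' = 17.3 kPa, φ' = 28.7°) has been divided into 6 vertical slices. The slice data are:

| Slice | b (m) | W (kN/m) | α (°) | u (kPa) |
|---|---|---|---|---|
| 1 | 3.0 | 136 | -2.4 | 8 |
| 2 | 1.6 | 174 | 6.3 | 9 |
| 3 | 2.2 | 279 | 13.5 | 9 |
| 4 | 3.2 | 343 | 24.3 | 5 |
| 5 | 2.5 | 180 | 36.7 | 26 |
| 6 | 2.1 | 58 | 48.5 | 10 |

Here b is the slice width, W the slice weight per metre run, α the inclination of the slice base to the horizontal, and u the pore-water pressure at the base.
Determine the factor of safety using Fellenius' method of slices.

FS = 2.09

Ordinary method of slices: FS = Σ[c'·Δl_i + (W_i cosα_i − u_i·Δl_i)·tanφ'] / Σ W_i sinα_i, with Δl_i = b_i / cosα_i.
Slice 1: Δl = 3.0/cos(-2.4°) = 3.003 m; N'_1 = 136·cos(-2.4°) − 8·3.003 = 111.9; c'Δl = 51.95; W sinα = -5.7
Slice 2: Δl = 1.6/cos6.3° = 1.610 m; N'_2 = 174·cos6.3° − 9·1.610 = 158.5; c'Δl = 27.85; W sinα = 19.1
Slice 3: Δl = 2.2/cos13.5° = 2.263 m; N'_3 = 279·cos13.5° − 9·2.263 = 250.9; c'Δl = 39.14; W sinα = 65.1
Slice 4: Δl = 3.2/cos24.3° = 3.511 m; N'_4 = 343·cos24.3° − 5·3.511 = 295.1; c'Δl = 60.74; W sinα = 141.1
Slice 5: Δl = 2.5/cos36.7° = 3.118 m; N'_5 = 180·cos36.7° − 26·3.118 = 63.2; c'Δl = 53.94; W sinα = 107.6
Slice 6: Δl = 2.1/cos48.5° = 3.169 m; N'_6 = 58·cos48.5° − 10·3.169 = 6.7; c'Δl = 54.83; W sinα = 43.4
Σc'Δl = 288.4 kN/m; ΣN' = 886.3 kN/m; ΣW sinα = 370.7 kN/m
Resisting = 288.4 + 886.3·tan28.7° = 288.4 + 485.2 = 773.7 kN/m
FS = 773.7 / 370.7 = 2.087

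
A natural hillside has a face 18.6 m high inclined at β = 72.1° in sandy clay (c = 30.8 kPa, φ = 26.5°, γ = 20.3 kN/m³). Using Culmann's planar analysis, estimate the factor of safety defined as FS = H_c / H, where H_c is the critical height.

FS = 0.93

H_c = (4c/γ) · sinβ cosφ / [1 − cos(β − φ)]
    = (4·30.8/20.3) · sin72.1°·cos26.5° / [1 − cos45.6°]
    = 6.069 · 0.8516 / 0.3003 = 17.21 m
FS = H_c / H = 17.21 / 18.6 = 0.925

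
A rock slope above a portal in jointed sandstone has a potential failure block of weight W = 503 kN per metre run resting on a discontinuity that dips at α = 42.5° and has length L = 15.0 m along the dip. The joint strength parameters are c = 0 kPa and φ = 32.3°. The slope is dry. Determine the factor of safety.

FS = 0.69

Resolving the block weight along and normal to the plane and applying the Mohr–Coulomb strength on the joint:
N' = W cosα = 503·cos42.5° = 370.9 kN/m
Driving force T = W sinα = 503·sin42.5° = 339.8 kN/m
Resisting force R = c·L + N'·tanφ = 0·15.0 + 370.9·tan32.3° = 0.0 + 234.4 = 234.4 kN/m
FS = R / T = 234.4 / 339.8 = 0.690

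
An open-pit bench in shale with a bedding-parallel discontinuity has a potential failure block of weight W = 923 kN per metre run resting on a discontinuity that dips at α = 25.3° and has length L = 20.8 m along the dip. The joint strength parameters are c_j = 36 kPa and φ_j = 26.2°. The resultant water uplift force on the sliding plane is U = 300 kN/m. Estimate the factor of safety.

FS = 2.57

Resolving the block weight along and normal to the plane and applying the Mohr–Coulomb strength on the joint:
N' = W cosα − U = 923·cos25.3° − 300 = 534.5 kN/m
Driving force T = W sinα = 923·sin25.3° = 394.5 kN/m
Resisting force R = c_j·L + N'·tanφ_j = 36·20.8 + 534.5·tan26.2° = 748.8 + 263.0 = 1011.8 kN/m
FS = R / T = 1011.8 / 394.5 = 2.565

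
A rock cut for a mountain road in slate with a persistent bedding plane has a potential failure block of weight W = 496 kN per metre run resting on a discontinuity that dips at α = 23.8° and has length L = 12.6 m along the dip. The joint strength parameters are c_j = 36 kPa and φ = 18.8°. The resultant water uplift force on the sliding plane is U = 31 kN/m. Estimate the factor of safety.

FS = 2.99

Resolving the block weight along and normal to the plane and applying the Mohr–Coulomb strength on the joint:
N' = W cosα − U = 496·cos23.8° − 31 = 422.8 kN/m
Driving force T = W sinα = 496·sin23.8° = 200.2 kN/m
Resisting force R = c_j·L + N'·tanφ = 36·12.6 + 422.8·tan18.8° = 453.6 + 143.9 = 597.5 kN/m
FS = R / T = 597.5 / 200.2 = 2.985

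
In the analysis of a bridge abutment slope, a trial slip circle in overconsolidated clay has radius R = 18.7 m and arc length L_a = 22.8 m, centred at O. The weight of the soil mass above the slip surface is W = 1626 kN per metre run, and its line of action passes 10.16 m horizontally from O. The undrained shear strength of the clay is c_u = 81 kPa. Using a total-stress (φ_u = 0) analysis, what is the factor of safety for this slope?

Taking moments about the centre O, the resisting moment is provided by the undrained shear strength acting along the arc:
M_R = c_u·L_a·R = 81·22.80·18.7 = 34535.2 kN·m/m
M_D = W·d = 1626·10.16 = 16520.2 kN·m/m
FS = M_R / M_D = 34535.2 / 16520.2 = 2.090

FS = 2.09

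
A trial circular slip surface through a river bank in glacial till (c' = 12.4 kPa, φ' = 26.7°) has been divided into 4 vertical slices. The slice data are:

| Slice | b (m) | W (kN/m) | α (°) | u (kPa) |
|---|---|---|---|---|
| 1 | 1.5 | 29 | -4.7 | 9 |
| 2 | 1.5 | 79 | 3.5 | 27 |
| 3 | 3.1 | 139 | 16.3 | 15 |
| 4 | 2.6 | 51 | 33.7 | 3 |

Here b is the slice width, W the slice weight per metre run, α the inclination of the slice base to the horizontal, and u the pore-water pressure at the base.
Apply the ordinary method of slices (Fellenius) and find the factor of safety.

Ordinary method of slices: FS = Σ[c'·Δl_i + (W_i cosα_i − u_i·Δl_i)·tanφ'] / Σ W_i sinα_i, with Δl_i = b_i / cosα_i.
Slice 1: Δl = 1.5/cos(-4.7°) = 1.505 m; N'_1 = 29·cos(-4.7°) − 9·1.505 = 15.4; c'Δl = 18.66; W sinα = -2.4
Slice 2: Δl = 1.5/cos3.5° = 1.503 m; N'_2 = 79·cos3.5° − 27·1.503 = 38.3; c'Δl = 18.63; W sinα = 4.8
Slice 3: Δl = 3.1/cos16.3° = 3.230 m; N'_3 = 139·cos16.3° − 15·3.230 = 85.0; c'Δl = 40.05; W sinα = 39.0
Slice 4: Δl = 2.6/cos33.7° = 3.125 m; N'_4 = 51·cos33.7° − 3·3.125 = 33.1; c'Δl = 38.75; W sinα = 28.3
Σc'Δl = 116.1 kN/m; ΣN' = 171.7 kN/m; ΣW sinα = 69.8 kN/m
Resisting = 116.1 + 171.7·tan26.7° = 116.1 + 86.3 = 202.4 kN/m
FS = 202.4 / 69.8 = 2.902

FS = 2.90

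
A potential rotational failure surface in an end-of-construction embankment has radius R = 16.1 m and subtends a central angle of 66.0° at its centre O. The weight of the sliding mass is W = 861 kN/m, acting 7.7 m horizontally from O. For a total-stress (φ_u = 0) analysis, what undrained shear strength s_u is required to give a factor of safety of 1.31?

s_u = 29.1 kPa

FS = s_u·L_a·R / (W·d), so s_u = FS·W·d / (L_a·R).
Arc length L_a = R·θ = 16.1·(66.0°·π/180) = 16.1·1.1519 = 18.55 m
s_u = 1.31·861·7.7 / (18.55·16.1) = 8684.9 / 298.59 = 29.09 kPa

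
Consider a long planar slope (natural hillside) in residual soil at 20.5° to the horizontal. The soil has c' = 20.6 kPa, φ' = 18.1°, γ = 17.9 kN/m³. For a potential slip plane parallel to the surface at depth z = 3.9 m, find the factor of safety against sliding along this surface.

FS = 1.77

For an infinite slope with a slip plane parallel to the surface (no pore pressure): FS = [c' + γz cos²β tanφ'] / [γz sinβ cosβ].
γz = 17.9·3.9 = 69.81 kN/m²
Numerator = 20.6 + 69.81·cos²20.5°·tan18.1° = 20.6 + 69.81·0.8774·0.3269 = 40.619 kPa
Denominator = 69.81·sin20.5°·cos20.5° = 69.81·0.3502·0.9367 = 22.900 kPa
FS = 40.619 / 22.900 = 1.774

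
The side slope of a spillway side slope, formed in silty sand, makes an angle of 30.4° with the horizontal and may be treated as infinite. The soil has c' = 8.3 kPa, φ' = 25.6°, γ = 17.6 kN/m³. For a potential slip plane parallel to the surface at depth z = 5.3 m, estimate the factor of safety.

FS = 1.02

For an infinite slope with a slip plane parallel to the surface (no pore pressure): FS = [c' + γz cos²β tanφ'] / [γz sinβ cosβ].
γz = 17.6·5.3 = 93.28 kN/m²
Numerator = 8.3 + 93.28·cos²30.4°·tan25.6° = 8.3 + 93.28·0.7439·0.4791 = 41.548 kPa
Denominator = 93.28·sin30.4°·cos30.4° = 93.28·0.5060·0.8625 = 40.713 kPa
FS = 41.548 / 40.713 = 1.021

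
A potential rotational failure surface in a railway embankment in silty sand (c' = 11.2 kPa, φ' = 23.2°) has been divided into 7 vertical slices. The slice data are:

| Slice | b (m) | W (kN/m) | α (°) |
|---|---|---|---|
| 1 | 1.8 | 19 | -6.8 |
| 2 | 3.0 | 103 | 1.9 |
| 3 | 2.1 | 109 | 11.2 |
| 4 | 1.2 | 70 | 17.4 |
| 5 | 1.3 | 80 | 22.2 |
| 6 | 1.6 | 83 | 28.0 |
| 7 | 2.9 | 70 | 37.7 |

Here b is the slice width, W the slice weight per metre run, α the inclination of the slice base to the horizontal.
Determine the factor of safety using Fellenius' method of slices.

Ordinary method of slices: FS = Σ[c'·Δl_i + (W_i cosα_i)·tanφ'] / Σ W_i sinα_i, with Δl_i = b_i / cosα_i.
Slice 1: Δl = 1.8/cos(-6.8°) = 1.813 m; N'_1 = 19·cos(-6.8°) = 18.9; c'Δl = 20.30; W sinα = -2.2
Slice 2: Δl = 3.0/cos1.9° = 3.002 m; N'_2 = 103·cos1.9° = 102.9; c'Δl = 33.62; W sinα = 3.4
Slice 3: Δl = 2.1/cos11.2° = 2.141 m; N'_3 = 109·cos11.2° = 106.9; c'Δl = 23.98; W sinα = 21.2
Slice 4: Δl = 1.2/cos17.4° = 1.258 m; N'_4 = 70·cos17.4° = 66.8; c'Δl = 14.08; W sinα = 20.9
Slice 5: Δl = 1.3/cos22.2° = 1.404 m; N'_5 = 80·cos22.2° = 74.1; c'Δl = 15.73; W sinα = 30.2
Slice 6: Δl = 1.6/cos28.0° = 1.812 m; N'_6 = 83·cos28.0° = 73.3; c'Δl = 20.30; W sinα = 39.0
Slice 7: Δl = 2.9/cos37.7° = 3.665 m; N'_7 = 70·cos37.7° = 55.4; c'Δl = 41.05; W sinα = 42.8
Σc'Δl = 169.1 kN/m; ΣN' = 498.3 kN/m; ΣW sinα = 155.3 kN/m
Resisting = 169.1 + 498.3·tan23.2° = 169.1 + 213.6 = 382.6 kN/m
FS = 382.6 / 155.3 = 2.464

FS = 2.46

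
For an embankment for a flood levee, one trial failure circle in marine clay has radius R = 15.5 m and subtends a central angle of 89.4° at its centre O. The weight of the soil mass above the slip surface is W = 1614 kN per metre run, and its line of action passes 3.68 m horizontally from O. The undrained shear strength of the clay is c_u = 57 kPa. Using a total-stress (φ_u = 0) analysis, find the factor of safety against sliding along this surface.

FS = 3.60

Taking moments about the centre O, the resisting moment is provided by the undrained shear strength acting along the arc:
Arc length L_a = R·θ = 15.5·(89.4°·π/180) = 15.5·1.5603 = 24.19 m
M_R = c_u·L_a·R = 57·24.19·15.5 = 21367.5 kN·m/m
M_D = W·d = 1614·3.68 = 5939.5 kN·m/m
FS = M_R / M_D = 21367.5 / 5939.5 = 3.598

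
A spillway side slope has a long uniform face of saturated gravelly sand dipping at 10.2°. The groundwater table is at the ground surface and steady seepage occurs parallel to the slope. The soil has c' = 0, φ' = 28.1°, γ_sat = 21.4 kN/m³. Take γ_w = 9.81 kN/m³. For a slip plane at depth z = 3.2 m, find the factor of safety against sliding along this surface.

With seepage parallel to the slope and the water table at the surface, the effective normal stress on the slip plane uses the buoyant unit weight γ' = γ_sat − γ_w while the driving shear stress uses γ_sat:
FS = [c' + γ' z cos²β tanφ'] / [γ_sat z sinβ cosβ]
(For c' = 0 this reduces to FS = (γ'/γ_sat)·tanφ'/tanβ.)
γ' = 21.4 − 9.81 = 11.59 kN/m³
Numerator = 0.0 + 11.59·3.2·cos²10.2°·tan28.1° = 0.0 + 11.59·3.2·0.9686·0.5340 = 19.182 kPa
Denominator = 21.4·3.2·sin10.2°·cos10.2° = 21.4·3.2·0.1771·0.9842 = 11.935 kPa
FS = 19.182 / 11.935 = 1.607

FS = 1.61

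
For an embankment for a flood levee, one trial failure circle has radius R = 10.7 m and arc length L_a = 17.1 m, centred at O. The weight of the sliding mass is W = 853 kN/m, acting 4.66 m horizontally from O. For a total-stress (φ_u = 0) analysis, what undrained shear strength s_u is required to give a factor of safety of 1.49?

FS = s_u·L_a·R / (W·d), so s_u = FS·W·d / (L_a·R).
s_u = 1.49·853·4.66 / (17.10·10.7) = 5922.7 / 182.97 = 32.37 kPa

s_u = 32.4 kPa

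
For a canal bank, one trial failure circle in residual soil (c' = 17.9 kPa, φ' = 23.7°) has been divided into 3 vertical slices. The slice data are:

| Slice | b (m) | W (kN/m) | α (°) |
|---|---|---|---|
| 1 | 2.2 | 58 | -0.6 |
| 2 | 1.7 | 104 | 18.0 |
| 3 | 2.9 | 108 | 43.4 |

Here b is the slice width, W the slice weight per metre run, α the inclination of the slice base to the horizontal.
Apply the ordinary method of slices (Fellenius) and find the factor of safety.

Ordinary method of slices: FS = Σ[c'·Δl_i + (W_i cosα_i)·tanφ'] / Σ W_i sinα_i, with Δl_i = b_i / cosα_i.
Slice 1: Δl = 2.2/cos(-0.6°) = 2.200 m; N'_1 = 58·cos(-0.6°) = 58.0; c'Δl = 39.38; W sinα = -0.6
Slice 2: Δl = 1.7/cos18.0° = 1.787 m; N'_2 = 104·cos18.0° = 98.9; c'Δl = 32.00; W sinα = 32.1
Slice 3: Δl = 2.9/cos43.4° = 3.991 m; N'_3 = 108·cos43.4° = 78.5; c'Δl = 71.44; W sinα = 74.2
Σc'Δl = 142.8 kN/m; ΣN' = 235.4 kN/m; ΣW sinα = 105.7 kN/m
Resisting = 142.8 + 235.4·tan23.7° = 142.8 + 103.3 = 246.1 kN/m
FS = 246.1 / 105.7 = 2.328

FS = 2.33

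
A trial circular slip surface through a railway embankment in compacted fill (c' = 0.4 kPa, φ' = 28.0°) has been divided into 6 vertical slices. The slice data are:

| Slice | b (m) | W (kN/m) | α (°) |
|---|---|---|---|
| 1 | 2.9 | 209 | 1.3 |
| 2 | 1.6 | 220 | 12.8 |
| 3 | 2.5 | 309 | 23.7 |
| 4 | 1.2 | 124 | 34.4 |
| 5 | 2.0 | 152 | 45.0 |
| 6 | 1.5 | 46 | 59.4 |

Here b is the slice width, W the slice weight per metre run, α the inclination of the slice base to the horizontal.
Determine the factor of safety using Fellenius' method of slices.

Ordinary method of slices: FS = Σ[c'·Δl_i + (W_i cosα_i)·tanφ'] / Σ W_i sinα_i, with Δl_i = b_i / cosα_i.
Slice 1: Δl = 2.9/cos1.3° = 2.901 m; N'_1 = 209·cos1.3° = 208.9; c'Δl = 1.16; W sinα = 4.7
Slice 2: Δl = 1.6/cos12.8° = 1.641 m; N'_2 = 220·cos12.8° = 214.5; c'Δl = 0.66; W sinα = 48.7
Slice 3: Δl = 2.5/cos23.7° = 2.730 m; N'_3 = 309·cos23.7° = 282.9; c'Δl = 1.09; W sinα = 124.2
Slice 4: Δl = 1.2/cos34.4° = 1.454 m; N'_4 = 124·cos34.4° = 102.3; c'Δl = 0.58; W sinα = 70.1
Slice 5: Δl = 2.0/cos45.0° = 2.828 m; N'_5 = 152·cos45.0° = 107.5; c'Δl = 1.13; W sinα = 107.5
Slice 6: Δl = 1.5/cos59.4° = 2.947 m; N'_6 = 46·cos59.4° = 23.4; c'Δl = 1.18; W sinα = 39.6
Σc'Δl = 5.8 kN/m; ΣN' = 939.6 kN/m; ΣW sinα = 394.8 kN/m
Resisting = 5.8 + 939.6·tan28.0° = 5.8 + 499.6 = 505.4 kN/m
FS = 505.4 / 394.8 = 1.280

FS = 1.28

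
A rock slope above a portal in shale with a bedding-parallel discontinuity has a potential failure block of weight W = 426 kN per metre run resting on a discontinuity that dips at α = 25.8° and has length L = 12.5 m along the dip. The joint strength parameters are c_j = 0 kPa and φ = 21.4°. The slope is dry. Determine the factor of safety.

Resolving the block weight along and normal to the plane and applying the Mohr–Coulomb strength on the joint:
N' = W cosα = 426·cos25.8° = 383.5 kN/m
Driving force T = W sinα = 426·sin25.8° = 185.4 kN/m
Resisting force R = c_j·L + N'·tanφ = 0·12.5 + 383.5·tan21.4° = 0.0 + 150.3 = 150.3 kN/m
FS = R / T = 150.3 / 185.4 = 0.811

FS = 0.81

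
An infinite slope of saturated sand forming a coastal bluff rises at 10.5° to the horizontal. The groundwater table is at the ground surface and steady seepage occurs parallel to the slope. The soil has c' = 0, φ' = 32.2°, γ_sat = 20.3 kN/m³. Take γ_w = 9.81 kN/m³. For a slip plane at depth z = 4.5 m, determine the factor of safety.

FS = 1.76

With seepage parallel to the slope and the water table at the surface, the effective normal stress on the slip plane uses the buoyant unit weight γ' = γ_sat − γ_w while the driving shear stress uses γ_sat:
FS = [c' + γ' z cos²β tanφ'] / [γ_sat z sinβ cosβ]
(For c' = 0 this reduces to FS = (γ'/γ_sat)·tanφ'/tanβ.)
γ' = 20.3 − 9.81 = 10.49 kN/m³
Numerator = 0.0 + 10.49·4.5·cos²10.5°·tan32.2° = 0.0 + 10.49·4.5·0.9668·0.6297 = 28.739 kPa
Denominator = 20.3·4.5·sin10.5°·cos10.5° = 20.3·4.5·0.1822·0.9833 = 16.368 kPa
FS = 28.739 / 16.368 = 1.756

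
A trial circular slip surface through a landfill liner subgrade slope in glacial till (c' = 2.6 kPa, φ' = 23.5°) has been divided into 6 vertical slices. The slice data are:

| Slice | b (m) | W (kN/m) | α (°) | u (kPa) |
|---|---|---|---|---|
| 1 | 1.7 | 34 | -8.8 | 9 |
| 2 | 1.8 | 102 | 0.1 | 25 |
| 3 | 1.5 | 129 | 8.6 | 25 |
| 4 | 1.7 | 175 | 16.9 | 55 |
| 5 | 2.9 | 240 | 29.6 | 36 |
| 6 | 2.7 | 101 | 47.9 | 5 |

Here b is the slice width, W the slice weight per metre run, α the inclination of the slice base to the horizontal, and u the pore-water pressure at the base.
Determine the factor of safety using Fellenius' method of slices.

FS = 0.77

Ordinary method of slices: FS = Σ[c'·Δl_i + (W_i cosα_i − u_i·Δl_i)·tanφ'] / Σ W_i sinα_i, with Δl_i = b_i / cosα_i.
Slice 1: Δl = 1.7/cos(-8.8°) = 1.720 m; N'_1 = 34·cos(-8.8°) − 9·1.720 = 18.1; c'Δl = 4.47; W sinα = -5.2
Slice 2: Δl = 1.8/cos0.1° = 1.800 m; N'_2 = 102·cos0.1° − 25·1.800 = 57.0; c'Δl = 4.68; W sinα = 0.2
Slice 3: Δl = 1.5/cos8.6° = 1.517 m; N'_3 = 129·cos8.6° − 25·1.517 = 89.6; c'Δl = 3.94; W sinα = 19.3
Slice 4: Δl = 1.7/cos16.9° = 1.777 m; N'_4 = 175·cos16.9° − 55·1.777 = 69.7; c'Δl = 4.62; W sinα = 50.9
Slice 5: Δl = 2.9/cos29.6° = 3.335 m; N'_5 = 240·cos29.6° − 36·3.335 = 88.6; c'Δl = 8.67; W sinα = 118.5
Slice 6: Δl = 2.7/cos47.9° = 4.027 m; N'_6 = 101·cos47.9° − 5·4.027 = 47.6; c'Δl = 10.47; W sinα = 74.9
Σc'Δl = 36.9 kN/m; ΣN' = 370.6 kN/m; ΣW sinα = 258.6 kN/m
Resisting = 36.9 + 370.6·tan23.5° = 36.9 + 161.2 = 198.0 kN/m
FS = 198.0 / 258.6 = 0.766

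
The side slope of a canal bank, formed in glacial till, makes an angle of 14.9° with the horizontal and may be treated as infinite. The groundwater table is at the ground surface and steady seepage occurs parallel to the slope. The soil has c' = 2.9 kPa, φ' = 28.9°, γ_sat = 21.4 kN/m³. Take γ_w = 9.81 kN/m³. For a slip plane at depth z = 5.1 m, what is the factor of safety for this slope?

With seepage parallel to the slope and the water table at the surface, the effective normal stress on the slip plane uses the buoyant unit weight γ' = γ_sat − γ_w while the driving shear stress uses γ_sat:
FS = [c' + γ' z cos²β tanφ'] / [γ_sat z sinβ cosβ]
γ' = 21.4 − 9.81 = 11.59 kN/m³
Numerator = 2.9 + 11.59·5.1·cos²14.9°·tan28.9° = 2.9 + 11.59·5.1·0.9339·0.5520 = 33.373 kPa
Denominator = 21.4·5.1·sin14.9°·cos14.9° = 21.4·5.1·0.2571·0.9664 = 27.120 kPa
FS = 33.373 / 27.120 = 1.231

FS = 1.23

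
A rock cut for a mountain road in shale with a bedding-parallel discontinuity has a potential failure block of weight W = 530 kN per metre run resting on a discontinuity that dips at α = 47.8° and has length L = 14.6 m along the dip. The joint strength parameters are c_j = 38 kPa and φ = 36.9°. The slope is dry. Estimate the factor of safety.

Resolving the block weight along and normal to the plane and applying the Mohr–Coulomb strength on the joint:
N' = W cosα = 530·cos47.8° = 356.0 kN/m
Driving force T = W sinα = 530·sin47.8° = 392.6 kN/m
Resisting force R = c_j·L + N'·tanφ = 38·14.6 + 356.0·tan36.9° = 554.8 + 267.3 = 822.1 kN/m
FS = R / T = 822.1 / 392.6 = 2.094

FS = 2.09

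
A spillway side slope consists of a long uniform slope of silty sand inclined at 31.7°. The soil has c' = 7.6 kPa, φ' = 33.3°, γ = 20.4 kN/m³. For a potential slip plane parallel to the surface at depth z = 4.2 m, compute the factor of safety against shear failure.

FS = 1.26

For an infinite slope with a slip plane parallel to the surface (no pore pressure): FS = [c' + γz cos²β tanφ'] / [γz sinβ cosβ].
γz = 20.4·4.2 = 85.68 kN/m²
Numerator = 7.6 + 85.68·cos²31.7°·tan33.3° = 7.6 + 85.68·0.7239·0.6569 = 48.341 kPa
Denominator = 85.68·sin31.7°·cos31.7° = 85.68·0.5255·0.8508 = 38.306 kPa
FS = 48.341 / 38.306 = 1.262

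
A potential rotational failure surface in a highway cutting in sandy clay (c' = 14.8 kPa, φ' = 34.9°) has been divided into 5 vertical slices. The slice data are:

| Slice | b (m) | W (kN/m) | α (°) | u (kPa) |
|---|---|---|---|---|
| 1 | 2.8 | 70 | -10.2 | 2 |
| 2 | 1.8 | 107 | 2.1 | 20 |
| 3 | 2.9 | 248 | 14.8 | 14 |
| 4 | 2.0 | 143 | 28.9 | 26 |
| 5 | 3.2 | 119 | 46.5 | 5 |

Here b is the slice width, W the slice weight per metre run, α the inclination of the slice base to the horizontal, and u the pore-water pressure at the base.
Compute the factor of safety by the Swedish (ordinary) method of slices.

Ordinary method of slices: FS = Σ[c'·Δl_i + (W_i cosα_i − u_i·Δl_i)·tanφ'] / Σ W_i sinα_i, with Δl_i = b_i / cosα_i.
Slice 1: Δl = 2.8/cos(-10.2°) = 2.845 m; N'_1 = 70·cos(-10.2°) − 2·2.845 = 63.2; c'Δl = 42.11; W sinα = -12.4
Slice 2: Δl = 1.8/cos2.1° = 1.801 m; N'_2 = 107·cos2.1° − 20·1.801 = 70.9; c'Δl = 26.66; W sinα = 3.9
Slice 3: Δl = 2.9/cos14.8° = 3.000 m; N'_3 = 248·cos14.8° − 14·3.000 = 197.8; c'Δl = 44.39; W sinα = 63.4
Slice 4: Δl = 2.0/cos28.9° = 2.285 m; N'_4 = 143·cos28.9° − 26·2.285 = 65.8; c'Δl = 33.81; W sinα = 69.1
Slice 5: Δl = 3.2/cos46.5° = 4.649 m; N'_5 = 119·cos46.5° − 5·4.649 = 58.7; c'Δl = 68.80; W sinα = 86.3
Σc'Δl = 215.8 kN/m; ΣN' = 456.4 kN/m; ΣW sinα = 210.3 kN/m
Resisting = 215.8 + 456.4·tan34.9° = 215.8 + 318.4 = 534.1 kN/m
FS = 534.1 / 210.3 = 2.540

FS = 2.54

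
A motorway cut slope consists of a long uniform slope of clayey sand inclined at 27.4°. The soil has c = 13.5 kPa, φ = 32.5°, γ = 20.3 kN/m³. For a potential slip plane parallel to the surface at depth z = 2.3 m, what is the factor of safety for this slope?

FS = 1.94

For an infinite slope with a slip plane parallel to the surface (no pore pressure): FS = [c + γz cos²β tanφ] / [γz sinβ cosβ].
γz = 20.3·2.3 = 46.69 kN/m²
Numerator = 13.5 + 46.69·cos²27.4°·tan32.5° = 13.5 + 46.69·0.7882·0.6371 = 36.945 kPa
Denominator = 46.69·sin27.4°·cos27.4° = 46.69·0.4602·0.8878 = 19.076 kPa
FS = 36.945 / 19.076 = 1.937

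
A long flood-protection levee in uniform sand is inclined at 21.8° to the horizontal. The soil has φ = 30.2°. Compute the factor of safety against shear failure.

For a dry cohesionless infinite slope the factor of safety is FS = tanφ / tanβ.
FS = tan30.2° / tan21.8° = 0.5820 / 0.4000 = 1.455

FS = 1.46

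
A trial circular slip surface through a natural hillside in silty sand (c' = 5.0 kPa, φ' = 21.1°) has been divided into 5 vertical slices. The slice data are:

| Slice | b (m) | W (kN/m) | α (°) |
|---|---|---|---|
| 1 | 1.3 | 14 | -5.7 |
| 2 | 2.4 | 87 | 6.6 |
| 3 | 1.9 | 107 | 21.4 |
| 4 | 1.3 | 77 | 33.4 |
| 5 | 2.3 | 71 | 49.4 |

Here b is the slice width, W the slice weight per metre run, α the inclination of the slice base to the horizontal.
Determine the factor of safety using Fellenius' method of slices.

FS = 1.21

Ordinary method of slices: FS = Σ[c'·Δl_i + (W_i cosα_i)·tanφ'] / Σ W_i sinα_i, with Δl_i = b_i / cosα_i.
Slice 1: Δl = 1.3/cos(-5.7°) = 1.306 m; N'_1 = 14·cos(-5.7°) = 13.9; c'Δl = 6.53; W sinα = -1.4
Slice 2: Δl = 2.4/cos6.6° = 2.416 m; N'_2 = 87·cos6.6° = 86.4; c'Δl = 12.08; W sinα = 10.0
Slice 3: Δl = 1.9/cos21.4° = 2.041 m; N'_3 = 107·cos21.4° = 99.6; c'Δl = 10.20; W sinα = 39.0
Slice 4: Δl = 1.3/cos33.4° = 1.557 m; N'_4 = 77·cos33.4° = 64.3; c'Δl = 7.79; W sinα = 42.4
Slice 5: Δl = 2.3/cos49.4° = 3.534 m; N'_5 = 71·cos49.4° = 46.2; c'Δl = 17.67; W sinα = 53.9
Σc'Δl = 54.3 kN/m; ΣN' = 310.5 kN/m; ΣW sinα = 143.9 kN/m
Resisting = 54.3 + 310.5·tan21.1° = 54.3 + 119.8 = 174.1 kN/m
FS = 174.1 / 143.9 = 1.209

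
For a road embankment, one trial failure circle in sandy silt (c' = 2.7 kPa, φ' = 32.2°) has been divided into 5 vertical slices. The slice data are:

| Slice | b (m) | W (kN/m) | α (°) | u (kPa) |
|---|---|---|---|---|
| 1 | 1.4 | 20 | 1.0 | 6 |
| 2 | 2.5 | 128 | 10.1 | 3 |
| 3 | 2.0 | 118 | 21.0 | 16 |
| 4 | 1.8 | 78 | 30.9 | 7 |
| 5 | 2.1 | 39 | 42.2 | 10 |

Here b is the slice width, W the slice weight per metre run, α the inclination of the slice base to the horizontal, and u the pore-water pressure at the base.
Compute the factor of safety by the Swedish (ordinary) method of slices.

Ordinary method of slices: FS = Σ[c'·Δl_i + (W_i cosα_i − u_i·Δl_i)·tanφ'] / Σ W_i sinα_i, with Δl_i = b_i / cosα_i.
Slice 1: Δl = 1.4/cos1.0° = 1.400 m; N'_1 = 20·cos1.0° − 6·1.400 = 11.6; c'Δl = 3.78; W sinα = 0.3
Slice 2: Δl = 2.5/cos10.1° = 2.539 m; N'_2 = 128·cos10.1° − 3·2.539 = 118.4; c'Δl = 6.86; W sinα = 22.4
Slice 3: Δl = 2.0/cos21.0° = 2.142 m; N'_3 = 118·cos21.0° − 16·2.142 = 75.9; c'Δl = 5.78; W sinα = 42.3
Slice 4: Δl = 1.8/cos30.9° = 2.098 m; N'_4 = 78·cos30.9° − 7·2.098 = 52.2; c'Δl = 5.66; W sinα = 40.1
Slice 5: Δl = 2.1/cos42.2° = 2.835 m; N'_5 = 39·cos42.2° − 10·2.835 = 0.5; c'Δl = 7.65; W sinα = 26.2
Σc'Δl = 29.7 kN/m; ΣN' = 258.7 kN/m; ΣW sinα = 131.3 kN/m
Resisting = 29.7 + 258.7·tan32.2° = 29.7 + 162.9 = 192.6 kN/m
FS = 192.6 / 131.3 = 1.467

FS = 1.47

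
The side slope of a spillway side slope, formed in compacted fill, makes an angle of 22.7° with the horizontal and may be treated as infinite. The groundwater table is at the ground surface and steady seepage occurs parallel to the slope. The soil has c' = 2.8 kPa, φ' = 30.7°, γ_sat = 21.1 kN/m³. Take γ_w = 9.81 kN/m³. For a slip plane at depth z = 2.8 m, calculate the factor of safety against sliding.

With seepage parallel to the slope and the water table at the surface, the effective normal stress on the slip plane uses the buoyant unit weight γ' = γ_sat − γ_w while the driving shear stress uses γ_sat:
FS = [c' + γ' z cos²β tanφ'] / [γ_sat z sinβ cosβ]
γ' = 21.1 − 9.81 = 11.29 kN/m³
Numerator = 2.8 + 11.29·2.8·cos²22.7°·tan30.7° = 2.8 + 11.29·2.8·0.8511·0.5938 = 18.775 kPa
Denominator = 21.1·2.8·sin22.7°·cos22.7° = 21.1·2.8·0.3859·0.9225 = 21.033 kPa
FS = 18.775 / 21.033 = 0.893

FS = 0.89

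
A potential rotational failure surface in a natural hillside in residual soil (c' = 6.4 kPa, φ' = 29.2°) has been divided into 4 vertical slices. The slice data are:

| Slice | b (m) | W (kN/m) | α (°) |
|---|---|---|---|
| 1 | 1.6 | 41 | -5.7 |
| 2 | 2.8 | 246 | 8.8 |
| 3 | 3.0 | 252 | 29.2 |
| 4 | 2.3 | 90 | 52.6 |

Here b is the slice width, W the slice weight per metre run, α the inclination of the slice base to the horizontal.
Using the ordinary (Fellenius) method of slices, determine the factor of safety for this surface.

Ordinary method of slices: FS = Σ[c'·Δl_i + (W_i cosα_i)·tanφ'] / Σ W_i sinα_i, with Δl_i = b_i / cosα_i.
Slice 1: Δl = 1.6/cos(-5.7°) = 1.608 m; N'_1 = 41·cos(-5.7°) = 40.8; c'Δl = 10.29; W sinα = -4.1
Slice 2: Δl = 2.8/cos8.8° = 2.833 m; N'_2 = 246·cos8.8° = 243.1; c'Δl = 18.13; W sinα = 37.6
Slice 3: Δl = 3.0/cos29.2° = 3.437 m; N'_3 = 252·cos29.2° = 220.0; c'Δl = 22.00; W sinα = 122.9
Slice 4: Δl = 2.3/cos52.6° = 3.787 m; N'_4 = 90·cos52.6° = 54.7; c'Δl = 24.24; W sinα = 71.5
Σc'Δl = 74.7 kN/m; ΣN' = 558.5 kN/m; ΣW sinα = 228.0 kN/m
Resisting = 74.7 + 558.5·tan29.2° = 74.7 + 312.2 = 386.8 kN/m
FS = 386.8 / 228.0 = 1.697

FS = 1.70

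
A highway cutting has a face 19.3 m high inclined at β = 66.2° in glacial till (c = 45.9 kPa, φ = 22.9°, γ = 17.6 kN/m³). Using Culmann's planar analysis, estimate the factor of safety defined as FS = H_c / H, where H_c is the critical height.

FS = 1.67

H_c = (4c/γ) · sinβ cosφ / [1 − cos(β − φ)]
    = (4·45.9/17.6) · sin66.2°·cos22.9° / [1 − cos43.3°]
    = 10.432 · 0.8428 / 0.2722 = 32.30 m
FS = H_c / H = 32.30 / 19.3 = 1.673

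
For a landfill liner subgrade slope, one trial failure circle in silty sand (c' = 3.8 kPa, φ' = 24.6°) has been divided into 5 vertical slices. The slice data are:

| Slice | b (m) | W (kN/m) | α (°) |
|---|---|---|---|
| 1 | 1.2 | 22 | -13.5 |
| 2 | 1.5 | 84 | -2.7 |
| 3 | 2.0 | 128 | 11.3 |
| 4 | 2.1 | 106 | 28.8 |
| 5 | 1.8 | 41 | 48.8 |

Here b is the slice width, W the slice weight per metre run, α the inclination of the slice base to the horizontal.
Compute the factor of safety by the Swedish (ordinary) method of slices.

FS = 2.02

Ordinary method of slices: FS = Σ[c'·Δl_i + (W_i cosα_i)·tanφ'] / Σ W_i sinα_i, with Δl_i = b_i / cosα_i.
Slice 1: Δl = 1.2/cos(-13.5°) = 1.234 m; N'_1 = 22·cos(-13.5°) = 21.4; c'Δl = 4.69; W sinα = -5.1
Slice 2: Δl = 1.5/cos(-2.7°) = 1.502 m; N'_2 = 84·cos(-2.7°) = 83.9; c'Δl = 5.71; W sinα = -4.0
Slice 3: Δl = 2.0/cos11.3° = 2.040 m; N'_3 = 128·cos11.3° = 125.5; c'Δl = 7.75; W sinα = 25.1
Slice 4: Δl = 2.1/cos28.8° = 2.396 m; N'_4 = 106·cos28.8° = 92.9; c'Δl = 9.11; W sinα = 51.1
Slice 5: Δl = 1.8/cos48.8° = 2.733 m; N'_5 = 41·cos48.8° = 27.0; c'Δl = 10.38; W sinα = 30.8
Σc'Δl = 37.6 kN/m; ΣN' = 350.7 kN/m; ΣW sinα = 97.9 kN/m
Resisting = 37.6 + 350.7·tan24.6° = 37.6 + 160.6 = 198.2 kN/m
FS = 198.2 / 97.9 = 2.025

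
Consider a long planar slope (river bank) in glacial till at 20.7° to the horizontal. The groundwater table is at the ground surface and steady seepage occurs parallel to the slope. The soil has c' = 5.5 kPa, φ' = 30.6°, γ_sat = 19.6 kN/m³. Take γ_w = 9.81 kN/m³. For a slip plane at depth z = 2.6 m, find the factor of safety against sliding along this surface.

With seepage parallel to the slope and the water table at the surface, the effective normal stress on the slip plane uses the buoyant unit weight γ' = γ_sat − γ_w while the driving shear stress uses γ_sat:
FS = [c' + γ' z cos²β tanφ'] / [γ_sat z sinβ cosβ]
γ' = 19.6 − 9.81 = 9.79 kN/m³
Numerator = 5.5 + 9.79·2.6·cos²20.7°·tan30.6° = 5.5 + 9.79·2.6·0.8751·0.5914 = 18.673 kPa
Denominator = 19.6·2.6·sin20.7°·cos20.7° = 19.6·2.6·0.3535·0.9354 = 16.850 kPa
FS = 18.673 / 16.850 = 1.108

FS = 1.11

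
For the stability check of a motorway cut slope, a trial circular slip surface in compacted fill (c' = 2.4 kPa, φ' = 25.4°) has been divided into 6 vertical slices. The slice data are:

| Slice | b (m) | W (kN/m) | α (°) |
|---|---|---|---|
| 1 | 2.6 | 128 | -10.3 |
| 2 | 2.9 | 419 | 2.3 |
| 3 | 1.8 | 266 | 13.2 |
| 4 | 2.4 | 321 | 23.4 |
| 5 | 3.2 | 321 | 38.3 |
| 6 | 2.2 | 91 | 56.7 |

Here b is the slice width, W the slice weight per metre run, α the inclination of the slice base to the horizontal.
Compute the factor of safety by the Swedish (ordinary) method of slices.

FS = 1.55

Ordinary method of slices: FS = Σ[c'·Δl_i + (W_i cosα_i)·tanφ'] / Σ W_i sinα_i, with Δl_i = b_i / cosα_i.
Slice 1: Δl = 2.6/cos(-10.3°) = 2.643 m; N'_1 = 128·cos(-10.3°) = 125.9; c'Δl = 6.34; W sinα = -22.9
Slice 2: Δl = 2.9/cos2.3° = 2.902 m; N'_2 = 419·cos2.3° = 418.7; c'Δl = 6.97; W sinα = 16.8
Slice 3: Δl = 1.8/cos13.2° = 1.849 m; N'_3 = 266·cos13.2° = 259.0; c'Δl = 4.44; W sinα = 60.7
Slice 4: Δl = 2.4/cos23.4° = 2.615 m; N'_4 = 321·cos23.4° = 294.6; c'Δl = 6.28; W sinα = 127.5
Slice 5: Δl = 3.2/cos38.3° = 4.078 m; N'_5 = 321·cos38.3° = 251.9; c'Δl = 9.79; W sinα = 198.9
Slice 6: Δl = 2.2/cos56.7° = 4.007 m; N'_6 = 91·cos56.7° = 50.0; c'Δl = 9.62; W sinα = 76.1
Σc'Δl = 43.4 kN/m; ΣN' = 1400.0 kN/m; ΣW sinα = 457.2 kN/m
Resisting = 43.4 + 1400.0·tan25.4° = 43.4 + 664.8 = 708.2 kN/m
FS = 708.2 / 457.2 = 1.549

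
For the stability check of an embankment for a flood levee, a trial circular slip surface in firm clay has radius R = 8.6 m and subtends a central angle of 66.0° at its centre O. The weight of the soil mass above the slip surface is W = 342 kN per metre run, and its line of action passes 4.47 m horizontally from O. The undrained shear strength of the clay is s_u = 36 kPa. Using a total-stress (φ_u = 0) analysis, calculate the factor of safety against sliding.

FS = 2.01

Taking moments about the centre O, the resisting moment is provided by the undrained shear strength acting along the arc:
Arc length L_a = R·θ = 8.6·(66.0°·π/180) = 8.6·1.1519 = 9.91 m
M_R = s_u·L_a·R = 36·9.91·8.6 = 3067.0 kN·m/m
M_D = W·d = 342·4.47 = 1528.7 kN·m/m
FS = M_R / M_D = 3067.0 / 1528.7 = 2.006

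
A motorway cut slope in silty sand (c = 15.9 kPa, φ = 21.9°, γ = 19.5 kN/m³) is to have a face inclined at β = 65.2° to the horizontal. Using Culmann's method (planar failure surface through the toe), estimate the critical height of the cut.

H_c = 10.09 m

Culmann's analysis gives the critical failure plane at α_cr = (β + φ)/2 = (65.2 + 21.9)/2 = 43.5°, and the critical height
H_c = (4c/γ) · sinβ cosφ / [1 − cos(β − φ)]
    = (4·15.9/19.5) · sin65.2°·cos21.9° / [1 − cos(43.3°)]
    = 3.262 · 0.9078·0.9278 / [1 − 0.7278]
    = 3.262 · 0.8423 / 0.2722
    = 10.09 m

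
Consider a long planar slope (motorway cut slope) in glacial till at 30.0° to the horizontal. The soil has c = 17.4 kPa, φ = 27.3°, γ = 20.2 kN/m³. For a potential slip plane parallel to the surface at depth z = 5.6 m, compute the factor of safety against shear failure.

FS = 1.25

For an infinite slope with a slip plane parallel to the surface (no pore pressure): FS = [c + γz cos²β tanφ] / [γz sinβ cosβ].
γz = 20.2·5.6 = 113.12 kN/m²
Numerator = 17.4 + 113.12·cos²30.0°·tan27.3° = 17.4 + 113.12·0.7500·0.5161 = 61.189 kPa
Denominator = 113.12·sin30.0°·cos30.0° = 113.12·0.5000·0.8660 = 48.982 kPa
FS = 61.189 / 48.982 = 1.249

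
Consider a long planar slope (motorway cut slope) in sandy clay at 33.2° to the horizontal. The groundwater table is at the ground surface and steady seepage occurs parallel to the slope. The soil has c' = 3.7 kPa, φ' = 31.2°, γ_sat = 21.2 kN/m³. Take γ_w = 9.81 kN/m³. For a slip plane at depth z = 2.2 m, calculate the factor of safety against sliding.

FS = 0.67

With seepage parallel to the slope and the water table at the surface, the effective normal stress on the slip plane uses the buoyant unit weight γ' = γ_sat − γ_w while the driving shear stress uses γ_sat:
FS = [c' + γ' z cos²β tanφ'] / [γ_sat z sinβ cosβ]
γ' = 21.2 − 9.81 = 11.39 kN/m³
Numerator = 3.7 + 11.39·2.2·cos²33.2°·tan31.2° = 3.7 + 11.39·2.2·0.7002·0.6056 = 14.326 kPa
Denominator = 21.2·2.2·sin33.2°·cos33.2° = 21.2·2.2·0.5476·0.8368 = 21.370 kPa
FS = 14.326 / 21.370 = 0.670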